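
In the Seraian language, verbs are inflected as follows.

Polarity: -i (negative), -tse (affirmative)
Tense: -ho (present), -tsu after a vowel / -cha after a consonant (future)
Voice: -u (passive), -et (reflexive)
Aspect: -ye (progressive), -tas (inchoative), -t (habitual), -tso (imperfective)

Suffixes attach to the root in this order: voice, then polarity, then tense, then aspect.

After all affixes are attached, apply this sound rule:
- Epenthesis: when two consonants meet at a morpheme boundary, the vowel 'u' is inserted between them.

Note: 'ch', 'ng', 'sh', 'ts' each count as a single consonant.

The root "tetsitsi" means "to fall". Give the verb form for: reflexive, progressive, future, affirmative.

Attach voice reflexive -et → tetsitsiet.
Attach polarity affirmative -tse → tetsitsiettse.
Attach tense future -tsu (after vowel 'e') → tetsitsiettsetsu.
Attach aspect progressive -ye → tetsitsiettsetsuye.
Apply epenthesis: tetsitsiettsetsuye → tetsitsietutsetsuye.

tetsitsietutsetsuye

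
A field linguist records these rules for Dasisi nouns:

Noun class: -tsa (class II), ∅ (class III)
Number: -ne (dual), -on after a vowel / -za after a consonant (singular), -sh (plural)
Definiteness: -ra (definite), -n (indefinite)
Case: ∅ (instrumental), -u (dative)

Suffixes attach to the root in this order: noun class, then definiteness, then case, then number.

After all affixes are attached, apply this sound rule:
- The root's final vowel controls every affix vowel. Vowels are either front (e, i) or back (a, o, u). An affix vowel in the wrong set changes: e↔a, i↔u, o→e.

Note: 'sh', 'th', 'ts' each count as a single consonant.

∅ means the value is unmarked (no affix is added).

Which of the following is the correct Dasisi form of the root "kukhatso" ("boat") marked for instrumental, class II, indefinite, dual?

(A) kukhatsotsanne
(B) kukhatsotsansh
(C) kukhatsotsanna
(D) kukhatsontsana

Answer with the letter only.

Attach noun class class II -tsa → kukhatsotsa.
Attach definiteness indefinite -n → kukhatsotsan.
case = instrumental: zero marking, form stays kukhatsotsan.
Attach number dual -ne → kukhatsotsanne.
Apply vowel harmony: kukhatsotsanne → kukhatsotsanna.
So the correct form is kukhatsotsanna, option (C).
(A) kukhatsotsanne is wrong: it fails to apply the sound rule(s).
(D) kukhatsontsana is wrong: it has the affixes in the wrong order.
(B) kukhatsotsansh is wrong: it uses plural instead of dual for number.

C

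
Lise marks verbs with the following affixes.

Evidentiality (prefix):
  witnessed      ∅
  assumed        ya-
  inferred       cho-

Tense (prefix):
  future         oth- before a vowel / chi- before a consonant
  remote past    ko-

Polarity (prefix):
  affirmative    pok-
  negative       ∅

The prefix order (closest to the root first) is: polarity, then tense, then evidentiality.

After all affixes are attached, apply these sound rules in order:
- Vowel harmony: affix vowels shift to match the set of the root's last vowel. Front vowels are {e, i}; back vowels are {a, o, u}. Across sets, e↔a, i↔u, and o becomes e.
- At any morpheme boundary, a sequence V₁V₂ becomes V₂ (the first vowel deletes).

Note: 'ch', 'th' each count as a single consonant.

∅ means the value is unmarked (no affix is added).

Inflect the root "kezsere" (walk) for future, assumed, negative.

yechikezsere

polarity = negative: zero marking, form stays kezsere.
Attach tense future chi- (before consonant 'k') → chikezsere.
Attach evidentiality assumed ya- → yachikezsere.
Apply vowel harmony: yachikezsere → yechikezsere.
Vowel deletion: no change.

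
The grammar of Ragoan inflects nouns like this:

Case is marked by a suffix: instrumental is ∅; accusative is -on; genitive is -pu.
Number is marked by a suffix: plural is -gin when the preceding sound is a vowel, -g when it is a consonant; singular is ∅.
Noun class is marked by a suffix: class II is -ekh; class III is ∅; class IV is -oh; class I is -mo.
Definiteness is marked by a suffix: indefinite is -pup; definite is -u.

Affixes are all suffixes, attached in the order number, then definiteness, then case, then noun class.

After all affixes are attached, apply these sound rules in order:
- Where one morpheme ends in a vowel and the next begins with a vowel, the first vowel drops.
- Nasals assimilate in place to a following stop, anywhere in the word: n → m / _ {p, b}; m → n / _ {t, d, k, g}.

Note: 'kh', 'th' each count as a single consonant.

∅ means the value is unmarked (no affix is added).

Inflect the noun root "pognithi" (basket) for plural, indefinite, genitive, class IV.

Attach number plural -gin (after vowel 'i') → pognithigin.
Attach definiteness indefinite -pup → pognithiginpup.
Attach case genitive -pu → pognithiginpuppu.
Attach noun class class IV -oh → pognithiginpuppuoh.
Apply vowel deletion: pognithiginpuppuoh → pognithiginpuppoh.
Apply nasal assimilation: pognithiginpuppoh → pognithigimpuppoh.

pognithigimpuppoh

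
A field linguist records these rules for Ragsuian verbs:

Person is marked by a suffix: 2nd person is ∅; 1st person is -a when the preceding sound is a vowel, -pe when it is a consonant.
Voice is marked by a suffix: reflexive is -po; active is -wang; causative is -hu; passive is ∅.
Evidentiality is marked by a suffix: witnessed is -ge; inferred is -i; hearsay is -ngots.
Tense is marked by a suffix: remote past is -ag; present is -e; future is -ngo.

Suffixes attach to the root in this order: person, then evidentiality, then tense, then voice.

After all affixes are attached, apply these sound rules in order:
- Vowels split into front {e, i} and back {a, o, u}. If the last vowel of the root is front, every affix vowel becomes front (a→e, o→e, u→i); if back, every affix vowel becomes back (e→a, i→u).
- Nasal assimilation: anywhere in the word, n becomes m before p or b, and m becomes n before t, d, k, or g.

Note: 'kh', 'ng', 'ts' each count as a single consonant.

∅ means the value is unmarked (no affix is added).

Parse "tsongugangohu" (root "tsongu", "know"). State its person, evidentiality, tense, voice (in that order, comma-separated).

2nd person, witnessed, future, causative

Segment: tsongu-ge-ngo-hu.
person: ∅ → 2nd person.
evidentiality: -ge → witnessed.
tense: -ngo → future.
voice: -hu → causative.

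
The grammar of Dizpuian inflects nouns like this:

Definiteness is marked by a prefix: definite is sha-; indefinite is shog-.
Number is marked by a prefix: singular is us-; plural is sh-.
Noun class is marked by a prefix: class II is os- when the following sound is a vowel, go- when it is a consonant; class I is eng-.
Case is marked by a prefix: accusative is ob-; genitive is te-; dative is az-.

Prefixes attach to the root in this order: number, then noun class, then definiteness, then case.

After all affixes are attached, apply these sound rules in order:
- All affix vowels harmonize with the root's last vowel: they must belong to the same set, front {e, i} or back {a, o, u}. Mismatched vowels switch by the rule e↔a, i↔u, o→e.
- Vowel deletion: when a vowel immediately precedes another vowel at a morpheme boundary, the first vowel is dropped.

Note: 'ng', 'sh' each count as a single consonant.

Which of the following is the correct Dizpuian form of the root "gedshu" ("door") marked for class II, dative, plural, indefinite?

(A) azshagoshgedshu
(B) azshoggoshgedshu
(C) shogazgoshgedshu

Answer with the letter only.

B

Attach number plural sh- → shgedshu.
Attach noun class class II go- (before consonant 'sh') → goshgedshu.
Attach definiteness indefinite shog- → shoggoshgedshu.
Attach case dative az- → azshoggoshgedshu.
Vowel harmony: no change.
Vowel deletion: no change.
So the correct form is azshoggoshgedshu, option (B).
(A) azshagoshgedshu is wrong: it uses definite instead of indefinite for definiteness.
(C) shogazgoshgedshu is wrong: it has the affixes in the wrong order.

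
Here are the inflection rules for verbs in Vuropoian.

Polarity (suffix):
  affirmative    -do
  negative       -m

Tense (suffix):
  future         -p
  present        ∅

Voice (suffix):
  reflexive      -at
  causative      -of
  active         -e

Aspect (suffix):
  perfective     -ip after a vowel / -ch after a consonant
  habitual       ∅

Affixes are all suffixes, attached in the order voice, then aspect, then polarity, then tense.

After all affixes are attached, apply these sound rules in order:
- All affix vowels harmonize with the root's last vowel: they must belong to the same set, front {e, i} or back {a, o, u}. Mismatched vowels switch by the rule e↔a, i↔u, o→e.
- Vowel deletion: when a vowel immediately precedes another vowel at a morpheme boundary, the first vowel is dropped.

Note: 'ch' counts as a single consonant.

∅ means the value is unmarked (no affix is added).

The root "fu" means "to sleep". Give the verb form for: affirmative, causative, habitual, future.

Attach voice causative -of → fuof.
aspect = habitual: zero marking, form stays fuof.
Attach polarity affirmative -do → fuofdo.
Attach tense future -p → fuofdop.
Vowel harmony: no change.
Apply vowel deletion: fuofdop → fofdop.

fofdop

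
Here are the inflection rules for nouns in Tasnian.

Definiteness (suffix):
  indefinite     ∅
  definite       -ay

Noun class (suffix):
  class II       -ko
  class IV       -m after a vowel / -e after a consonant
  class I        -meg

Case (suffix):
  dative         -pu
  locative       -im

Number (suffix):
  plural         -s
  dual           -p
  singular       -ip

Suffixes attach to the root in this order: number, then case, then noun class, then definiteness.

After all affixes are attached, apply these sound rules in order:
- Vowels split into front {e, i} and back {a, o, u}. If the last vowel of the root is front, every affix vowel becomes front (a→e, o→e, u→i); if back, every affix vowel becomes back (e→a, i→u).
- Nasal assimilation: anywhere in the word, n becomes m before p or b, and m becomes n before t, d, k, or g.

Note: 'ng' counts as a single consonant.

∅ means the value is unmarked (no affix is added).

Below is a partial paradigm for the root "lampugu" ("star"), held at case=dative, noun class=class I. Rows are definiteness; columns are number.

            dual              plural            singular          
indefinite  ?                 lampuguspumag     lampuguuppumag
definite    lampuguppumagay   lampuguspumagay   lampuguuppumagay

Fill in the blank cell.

Attach number dual -p → lampugup.
Attach case dative -pu → lampuguppu.
Attach noun class class I -meg → lampuguppumeg.
definiteness = indefinite: zero marking, form stays lampuguppumeg.
Apply vowel harmony: lampuguppumeg → lampuguppumag.
Nasal assimilation: no change.

lampuguppumag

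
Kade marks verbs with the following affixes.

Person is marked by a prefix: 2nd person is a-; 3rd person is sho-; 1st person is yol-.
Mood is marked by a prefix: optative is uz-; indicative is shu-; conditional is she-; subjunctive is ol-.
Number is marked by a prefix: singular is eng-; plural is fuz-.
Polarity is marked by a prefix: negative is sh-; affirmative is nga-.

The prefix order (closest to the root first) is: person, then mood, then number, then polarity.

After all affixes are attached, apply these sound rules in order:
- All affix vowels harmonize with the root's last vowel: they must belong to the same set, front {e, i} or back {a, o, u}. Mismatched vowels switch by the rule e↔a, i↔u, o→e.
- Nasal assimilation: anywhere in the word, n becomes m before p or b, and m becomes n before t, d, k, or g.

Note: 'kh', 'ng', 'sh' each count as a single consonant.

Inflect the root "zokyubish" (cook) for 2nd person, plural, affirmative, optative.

ngefizizezokyubish

Attach person 2nd person a- → azokyubish.
Attach mood optative uz- → uzazokyubish.
Attach number plural fuz- → fuzuzazokyubish.
Attach polarity affirmative nga- → ngafuzuzazokyubish.
Apply vowel harmony: ngafuzuzazokyubish → ngefizizezokyubish.
Nasal assimilation: no change.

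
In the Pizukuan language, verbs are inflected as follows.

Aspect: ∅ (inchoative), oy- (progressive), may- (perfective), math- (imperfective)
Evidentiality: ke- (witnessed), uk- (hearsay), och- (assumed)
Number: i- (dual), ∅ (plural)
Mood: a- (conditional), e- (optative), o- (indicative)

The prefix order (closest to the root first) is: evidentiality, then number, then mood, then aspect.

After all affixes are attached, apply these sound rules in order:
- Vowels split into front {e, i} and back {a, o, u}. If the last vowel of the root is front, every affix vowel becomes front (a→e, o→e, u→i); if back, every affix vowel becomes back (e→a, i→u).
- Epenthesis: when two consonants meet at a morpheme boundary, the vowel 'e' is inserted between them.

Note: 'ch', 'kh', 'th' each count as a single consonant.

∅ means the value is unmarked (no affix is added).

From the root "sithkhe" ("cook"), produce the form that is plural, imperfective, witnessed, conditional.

Attach evidentiality witnessed ke- → kesithkhe.
number = plural: zero marking, form stays kesithkhe.
Attach mood conditional a- → akesithkhe.
Attach aspect imperfective math- → mathakesithkhe.
Apply vowel harmony: mathakesithkhe → methekesithkhe.
Epenthesis: no change.

methekesithkhe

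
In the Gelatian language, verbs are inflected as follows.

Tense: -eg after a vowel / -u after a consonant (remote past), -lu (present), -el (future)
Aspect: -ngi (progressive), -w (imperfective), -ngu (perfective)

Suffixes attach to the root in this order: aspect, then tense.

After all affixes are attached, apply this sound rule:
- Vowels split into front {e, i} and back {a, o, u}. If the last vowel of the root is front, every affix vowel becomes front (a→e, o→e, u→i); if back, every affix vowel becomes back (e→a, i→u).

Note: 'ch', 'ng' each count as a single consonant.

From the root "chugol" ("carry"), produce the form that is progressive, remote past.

chugolnguag

Attach aspect progressive -ngi → chugolngi.
Attach tense remote past -eg (after vowel 'i') → chugolngieg.
Apply vowel harmony: chugolngieg → chugolnguag.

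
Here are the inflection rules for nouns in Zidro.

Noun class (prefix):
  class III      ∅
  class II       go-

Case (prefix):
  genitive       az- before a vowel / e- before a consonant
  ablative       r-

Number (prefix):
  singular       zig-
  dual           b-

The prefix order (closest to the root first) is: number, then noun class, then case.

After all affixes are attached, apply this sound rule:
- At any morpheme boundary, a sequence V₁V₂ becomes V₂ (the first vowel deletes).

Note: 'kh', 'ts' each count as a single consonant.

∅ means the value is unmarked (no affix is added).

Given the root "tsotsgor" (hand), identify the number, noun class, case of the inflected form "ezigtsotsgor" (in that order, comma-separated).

singular, class III, genitive

Segment: e-zig-tsotsgor.
number: zig- → singular.
noun class: ∅ → class III.
case: az/e- → genitive.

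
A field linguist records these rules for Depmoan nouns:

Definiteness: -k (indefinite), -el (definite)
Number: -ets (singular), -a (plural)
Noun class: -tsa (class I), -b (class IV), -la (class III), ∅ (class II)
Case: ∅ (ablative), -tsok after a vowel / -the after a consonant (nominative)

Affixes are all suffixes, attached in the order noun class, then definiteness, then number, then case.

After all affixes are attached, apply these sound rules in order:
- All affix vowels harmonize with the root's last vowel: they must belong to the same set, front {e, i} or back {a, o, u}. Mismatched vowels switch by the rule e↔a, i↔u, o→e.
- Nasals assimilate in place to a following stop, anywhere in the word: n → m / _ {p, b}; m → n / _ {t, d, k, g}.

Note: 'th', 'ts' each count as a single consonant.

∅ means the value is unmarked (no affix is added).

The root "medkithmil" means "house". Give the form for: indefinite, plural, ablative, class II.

medkithmilke

noun class = class II: zero marking, form stays medkithmil.
Attach definiteness indefinite -k → medkithmilk.
Attach number plural -a → medkithmilka.
case = ablative: zero marking, form stays medkithmilka.
Apply vowel harmony: medkithmilka → medkithmilke.
Nasal assimilation: no change.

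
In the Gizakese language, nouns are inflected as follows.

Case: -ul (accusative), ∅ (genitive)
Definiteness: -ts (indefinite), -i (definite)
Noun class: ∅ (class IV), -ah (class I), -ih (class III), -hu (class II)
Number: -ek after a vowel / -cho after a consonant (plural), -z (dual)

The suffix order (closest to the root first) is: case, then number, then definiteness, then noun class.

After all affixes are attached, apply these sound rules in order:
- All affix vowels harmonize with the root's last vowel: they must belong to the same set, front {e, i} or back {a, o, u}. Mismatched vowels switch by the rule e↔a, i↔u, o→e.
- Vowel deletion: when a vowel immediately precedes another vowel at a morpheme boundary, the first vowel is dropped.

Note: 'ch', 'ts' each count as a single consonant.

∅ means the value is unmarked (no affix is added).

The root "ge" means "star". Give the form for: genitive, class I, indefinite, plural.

case = genitive: zero marking, form stays ge.
Attach number plural -ek (after vowel 'e') → geek.
Attach definiteness indefinite -ts → geekts.
Attach noun class class I -ah → geektsah.
Apply vowel harmony: geektsah → geektseh.
Apply vowel deletion: geektseh → gektseh.

gektseh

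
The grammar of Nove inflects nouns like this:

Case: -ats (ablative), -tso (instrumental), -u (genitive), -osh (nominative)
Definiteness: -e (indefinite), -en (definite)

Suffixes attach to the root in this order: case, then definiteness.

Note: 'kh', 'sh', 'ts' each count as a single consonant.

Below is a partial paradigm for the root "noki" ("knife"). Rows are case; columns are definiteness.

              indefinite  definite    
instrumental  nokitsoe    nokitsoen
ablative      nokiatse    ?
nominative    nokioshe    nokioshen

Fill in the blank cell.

Attach case ablative -ats → nokiats.
Attach definiteness definite -en → nokiatsen.

nokiatsen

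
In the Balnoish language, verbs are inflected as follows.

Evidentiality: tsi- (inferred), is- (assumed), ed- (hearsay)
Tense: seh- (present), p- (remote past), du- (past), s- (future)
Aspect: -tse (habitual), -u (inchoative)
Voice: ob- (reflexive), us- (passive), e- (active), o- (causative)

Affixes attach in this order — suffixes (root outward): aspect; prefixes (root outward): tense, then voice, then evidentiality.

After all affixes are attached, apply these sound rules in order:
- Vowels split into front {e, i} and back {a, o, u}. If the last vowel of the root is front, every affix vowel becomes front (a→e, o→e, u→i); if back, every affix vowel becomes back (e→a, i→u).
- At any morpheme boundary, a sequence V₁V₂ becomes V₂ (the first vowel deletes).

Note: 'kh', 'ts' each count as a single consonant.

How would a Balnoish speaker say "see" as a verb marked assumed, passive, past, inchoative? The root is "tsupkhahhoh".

Attach aspect inchoative -u → tsupkhahhohu.
Attach tense past du- → dutsupkhahhohu.
Attach voice passive us- → usdutsupkhahhohu.
Attach evidentiality assumed is- → isusdutsupkhahhohu.
Apply vowel harmony: isusdutsupkhahhohu → ususdutsupkhahhohu.
Vowel deletion: no change.

ususdutsupkhahhohu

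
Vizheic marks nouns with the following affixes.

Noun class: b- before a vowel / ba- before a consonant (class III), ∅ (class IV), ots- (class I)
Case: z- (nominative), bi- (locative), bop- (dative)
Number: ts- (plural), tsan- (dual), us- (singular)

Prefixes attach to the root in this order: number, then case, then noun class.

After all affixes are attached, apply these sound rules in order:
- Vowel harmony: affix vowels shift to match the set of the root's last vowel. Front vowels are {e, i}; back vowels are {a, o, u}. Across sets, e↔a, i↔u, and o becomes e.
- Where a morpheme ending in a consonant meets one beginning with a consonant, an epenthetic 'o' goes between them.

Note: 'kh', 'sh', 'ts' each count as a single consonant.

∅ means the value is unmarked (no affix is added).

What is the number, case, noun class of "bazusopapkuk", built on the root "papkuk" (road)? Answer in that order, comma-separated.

singular, nominative, class III

Segment: ba-z-us-papkuk.
number: us- → singular.
case: z- → nominative.
noun class: b/ba- → class III.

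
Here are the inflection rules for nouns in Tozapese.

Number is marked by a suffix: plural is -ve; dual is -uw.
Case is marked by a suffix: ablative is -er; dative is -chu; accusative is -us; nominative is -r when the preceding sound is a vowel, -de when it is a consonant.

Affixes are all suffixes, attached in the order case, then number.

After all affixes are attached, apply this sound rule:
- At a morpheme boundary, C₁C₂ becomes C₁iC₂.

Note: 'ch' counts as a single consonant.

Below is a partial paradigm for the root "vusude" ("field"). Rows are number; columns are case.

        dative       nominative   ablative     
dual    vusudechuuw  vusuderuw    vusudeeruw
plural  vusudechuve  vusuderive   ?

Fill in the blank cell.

Attach case ablative -er → vusudeer.
Attach number plural -ve → vusudeerve.
Apply epenthesis: vusudeerve → vusudeerive.

vusudeerive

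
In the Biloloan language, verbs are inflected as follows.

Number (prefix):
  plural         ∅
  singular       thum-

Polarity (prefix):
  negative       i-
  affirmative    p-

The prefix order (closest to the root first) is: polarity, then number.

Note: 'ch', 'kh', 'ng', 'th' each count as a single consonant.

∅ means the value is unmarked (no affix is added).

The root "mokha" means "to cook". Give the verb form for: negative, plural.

imokha

Attach polarity negative i- → imokha.
number = plural: zero marking, form stays imokha.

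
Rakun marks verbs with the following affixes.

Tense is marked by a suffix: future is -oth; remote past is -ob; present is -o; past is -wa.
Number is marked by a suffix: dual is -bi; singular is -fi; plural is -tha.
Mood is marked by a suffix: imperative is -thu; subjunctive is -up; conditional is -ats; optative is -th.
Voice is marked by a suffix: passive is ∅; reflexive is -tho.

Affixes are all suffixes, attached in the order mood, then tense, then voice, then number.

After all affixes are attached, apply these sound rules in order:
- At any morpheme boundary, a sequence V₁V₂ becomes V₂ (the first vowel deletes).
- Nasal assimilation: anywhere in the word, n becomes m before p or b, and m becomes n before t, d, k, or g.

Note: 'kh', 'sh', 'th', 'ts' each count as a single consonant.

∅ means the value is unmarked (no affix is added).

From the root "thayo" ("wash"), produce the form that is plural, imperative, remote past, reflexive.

thayothobthotha

Attach mood imperative -thu → thayothu.
Attach tense remote past -ob → thayothuob.
Attach voice reflexive -tho → thayothuobtho.
Attach number plural -tha → thayothuobthotha.
Apply vowel deletion: thayothuobthotha → thayothobthotha.
Nasal assimilation: no change.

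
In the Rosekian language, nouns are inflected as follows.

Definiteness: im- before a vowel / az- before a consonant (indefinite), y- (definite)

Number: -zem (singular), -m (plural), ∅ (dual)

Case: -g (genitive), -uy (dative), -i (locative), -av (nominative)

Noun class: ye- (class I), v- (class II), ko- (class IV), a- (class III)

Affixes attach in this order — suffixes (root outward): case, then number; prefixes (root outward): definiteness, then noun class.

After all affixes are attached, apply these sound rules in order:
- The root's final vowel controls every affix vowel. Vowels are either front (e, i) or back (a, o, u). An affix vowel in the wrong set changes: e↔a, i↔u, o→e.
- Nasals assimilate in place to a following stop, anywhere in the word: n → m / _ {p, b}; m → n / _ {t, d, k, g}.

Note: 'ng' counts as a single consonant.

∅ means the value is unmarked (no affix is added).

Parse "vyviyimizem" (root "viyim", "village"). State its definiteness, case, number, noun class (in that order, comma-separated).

definite, locative, singular, class II

Segment: v-y-viyim-i-zem.
definiteness: y- → definite.
case: -i → locative.
number: -zem → singular.
noun class: v- → class II.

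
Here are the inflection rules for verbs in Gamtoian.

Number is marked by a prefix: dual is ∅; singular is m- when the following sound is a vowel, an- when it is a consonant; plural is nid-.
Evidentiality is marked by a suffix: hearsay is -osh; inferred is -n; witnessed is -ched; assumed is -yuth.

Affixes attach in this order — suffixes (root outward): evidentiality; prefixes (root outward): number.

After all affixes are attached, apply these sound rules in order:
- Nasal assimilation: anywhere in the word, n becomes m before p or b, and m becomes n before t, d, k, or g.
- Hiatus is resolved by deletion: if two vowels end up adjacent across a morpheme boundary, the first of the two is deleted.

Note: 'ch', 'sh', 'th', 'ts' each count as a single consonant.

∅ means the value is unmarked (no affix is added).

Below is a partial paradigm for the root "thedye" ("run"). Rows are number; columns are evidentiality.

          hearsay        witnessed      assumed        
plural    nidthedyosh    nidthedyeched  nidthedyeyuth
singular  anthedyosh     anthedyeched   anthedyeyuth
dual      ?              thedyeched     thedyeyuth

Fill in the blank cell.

thedyosh

number = dual: zero marking, form stays thedye.
Attach evidentiality hearsay -osh → thedyeosh.
Nasal assimilation: no change.
Apply vowel deletion: thedyeosh → thedyosh.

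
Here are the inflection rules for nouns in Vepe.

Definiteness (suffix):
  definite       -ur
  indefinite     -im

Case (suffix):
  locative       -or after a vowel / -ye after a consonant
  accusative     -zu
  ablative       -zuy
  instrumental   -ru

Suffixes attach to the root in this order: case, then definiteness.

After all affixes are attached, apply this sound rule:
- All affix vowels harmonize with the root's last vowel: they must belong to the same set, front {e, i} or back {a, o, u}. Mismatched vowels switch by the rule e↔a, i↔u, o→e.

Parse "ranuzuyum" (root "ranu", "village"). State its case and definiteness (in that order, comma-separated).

Segment: ranu-zuy-im.
case: -zuy → ablative.
definiteness: -im → indefinite.

ablative, indefinite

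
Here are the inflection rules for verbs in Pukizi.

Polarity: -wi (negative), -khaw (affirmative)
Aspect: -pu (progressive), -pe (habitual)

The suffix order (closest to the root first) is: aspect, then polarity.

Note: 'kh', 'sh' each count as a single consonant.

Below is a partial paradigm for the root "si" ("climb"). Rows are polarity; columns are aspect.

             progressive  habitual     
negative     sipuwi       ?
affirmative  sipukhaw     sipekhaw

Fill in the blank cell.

Attach aspect habitual -pe → sipe.
Attach polarity negative -wi → sipewi.

sipewi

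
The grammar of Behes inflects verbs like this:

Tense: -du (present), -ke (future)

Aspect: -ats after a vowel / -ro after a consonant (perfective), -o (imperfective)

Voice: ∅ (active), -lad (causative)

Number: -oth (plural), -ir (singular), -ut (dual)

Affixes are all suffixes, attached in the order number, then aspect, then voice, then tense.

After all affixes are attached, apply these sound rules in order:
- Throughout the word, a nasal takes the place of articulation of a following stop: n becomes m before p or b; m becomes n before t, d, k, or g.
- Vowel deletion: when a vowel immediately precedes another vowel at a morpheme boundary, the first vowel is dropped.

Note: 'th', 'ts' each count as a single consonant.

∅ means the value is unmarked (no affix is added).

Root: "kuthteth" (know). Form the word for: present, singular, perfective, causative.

Attach number singular -ir → kuthtethir.
Attach aspect perfective -ro (after consonant 'r') → kuthtethirro.
Attach voice causative -lad → kuthtethirrolad.
Attach tense present -du → kuthtethirroladdu.
Nasal assimilation: no change.
Vowel deletion: no change.

kuthtethirroladdu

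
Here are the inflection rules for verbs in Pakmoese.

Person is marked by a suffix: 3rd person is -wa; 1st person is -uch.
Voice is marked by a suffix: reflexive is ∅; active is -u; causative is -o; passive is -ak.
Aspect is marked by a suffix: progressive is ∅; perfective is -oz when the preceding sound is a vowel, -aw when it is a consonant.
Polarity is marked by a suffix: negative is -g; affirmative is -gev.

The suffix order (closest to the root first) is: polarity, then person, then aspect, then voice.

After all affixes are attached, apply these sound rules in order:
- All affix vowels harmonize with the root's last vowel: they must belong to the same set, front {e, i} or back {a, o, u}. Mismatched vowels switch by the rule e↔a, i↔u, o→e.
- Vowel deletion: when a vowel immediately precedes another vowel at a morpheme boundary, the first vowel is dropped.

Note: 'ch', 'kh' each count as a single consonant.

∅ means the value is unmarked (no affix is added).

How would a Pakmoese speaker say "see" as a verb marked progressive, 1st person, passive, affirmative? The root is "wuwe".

Attach polarity affirmative -gev → wuwegev.
Attach person 1st person -uch → wuwegevuch.
aspect = progressive: zero marking, form stays wuwegevuch.
Attach voice passive -ak → wuwegevuchak.
Apply vowel harmony: wuwegevuchak → wuwegevichek.
Vowel deletion: no change.

wuwegevichek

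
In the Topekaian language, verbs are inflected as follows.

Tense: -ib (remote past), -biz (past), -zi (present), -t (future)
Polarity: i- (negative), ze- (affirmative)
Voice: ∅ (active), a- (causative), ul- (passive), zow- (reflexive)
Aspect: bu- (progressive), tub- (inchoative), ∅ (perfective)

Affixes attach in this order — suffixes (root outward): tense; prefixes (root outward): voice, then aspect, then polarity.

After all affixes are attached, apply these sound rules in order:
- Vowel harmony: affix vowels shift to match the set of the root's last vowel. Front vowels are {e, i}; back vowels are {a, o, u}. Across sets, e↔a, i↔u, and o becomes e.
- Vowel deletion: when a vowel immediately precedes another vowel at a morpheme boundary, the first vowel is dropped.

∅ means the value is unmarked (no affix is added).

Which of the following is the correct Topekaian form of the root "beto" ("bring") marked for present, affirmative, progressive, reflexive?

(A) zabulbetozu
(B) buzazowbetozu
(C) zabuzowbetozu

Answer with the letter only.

Attach voice reflexive zow- → zowbeto.
Attach tense present -zi → zowbetozi.
Attach aspect progressive bu- → buzowbetozi.
Attach polarity affirmative ze- → zebuzowbetozi.
Apply vowel harmony: zebuzowbetozi → zabuzowbetozu.
Vowel deletion: no change.
So the correct form is zabuzowbetozu, option (C).
(A) zabulbetozu is wrong: it uses passive instead of reflexive for voice.
(B) buzazowbetozu is wrong: it has the affixes in the wrong order.

C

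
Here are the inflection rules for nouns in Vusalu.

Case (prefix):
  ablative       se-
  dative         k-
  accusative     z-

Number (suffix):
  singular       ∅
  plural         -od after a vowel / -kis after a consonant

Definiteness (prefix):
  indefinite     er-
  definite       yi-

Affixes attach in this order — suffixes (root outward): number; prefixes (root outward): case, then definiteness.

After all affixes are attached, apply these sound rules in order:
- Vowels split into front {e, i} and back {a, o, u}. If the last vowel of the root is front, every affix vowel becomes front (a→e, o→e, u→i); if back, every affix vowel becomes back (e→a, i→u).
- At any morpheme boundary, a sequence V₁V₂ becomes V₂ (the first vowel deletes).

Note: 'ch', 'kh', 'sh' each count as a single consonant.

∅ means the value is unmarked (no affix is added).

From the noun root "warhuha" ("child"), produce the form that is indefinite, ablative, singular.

Attach case ablative se- → sewarhuha.
Attach definiteness indefinite er- → ersewarhuha.
number = singular: zero marking, form stays ersewarhuha.
Apply vowel harmony: ersewarhuha → arsawarhuha.
Vowel deletion: no change.

arsawarhuha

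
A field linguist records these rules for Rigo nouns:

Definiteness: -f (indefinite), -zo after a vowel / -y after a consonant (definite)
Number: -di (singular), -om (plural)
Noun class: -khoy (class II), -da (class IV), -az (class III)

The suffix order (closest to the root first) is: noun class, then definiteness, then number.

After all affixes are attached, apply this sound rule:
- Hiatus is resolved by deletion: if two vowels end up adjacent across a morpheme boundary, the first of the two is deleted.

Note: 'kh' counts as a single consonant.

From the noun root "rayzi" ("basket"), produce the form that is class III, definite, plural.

Attach noun class class III -az → rayziaz.
Attach definiteness definite -y (after consonant 'z') → rayziazy.
Attach number plural -om → rayziazyom.
Apply vowel deletion: rayziazyom → rayzazyom.

rayzazyom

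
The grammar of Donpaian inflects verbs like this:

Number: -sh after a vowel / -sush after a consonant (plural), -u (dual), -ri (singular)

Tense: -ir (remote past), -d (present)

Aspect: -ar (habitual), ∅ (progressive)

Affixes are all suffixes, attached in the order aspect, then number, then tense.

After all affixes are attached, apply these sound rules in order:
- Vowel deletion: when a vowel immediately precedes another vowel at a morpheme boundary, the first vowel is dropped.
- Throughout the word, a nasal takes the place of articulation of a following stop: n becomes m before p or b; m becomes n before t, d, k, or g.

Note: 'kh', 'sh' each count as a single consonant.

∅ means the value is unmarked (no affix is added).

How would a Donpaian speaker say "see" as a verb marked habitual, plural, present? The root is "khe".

Attach aspect habitual -ar → khear.
Attach number plural -sush (after consonant 'r') → khearsush.
Attach tense present -d → khearsushd.
Apply vowel deletion: khearsushd → kharsushd.
Nasal assimilation: no change.

kharsushd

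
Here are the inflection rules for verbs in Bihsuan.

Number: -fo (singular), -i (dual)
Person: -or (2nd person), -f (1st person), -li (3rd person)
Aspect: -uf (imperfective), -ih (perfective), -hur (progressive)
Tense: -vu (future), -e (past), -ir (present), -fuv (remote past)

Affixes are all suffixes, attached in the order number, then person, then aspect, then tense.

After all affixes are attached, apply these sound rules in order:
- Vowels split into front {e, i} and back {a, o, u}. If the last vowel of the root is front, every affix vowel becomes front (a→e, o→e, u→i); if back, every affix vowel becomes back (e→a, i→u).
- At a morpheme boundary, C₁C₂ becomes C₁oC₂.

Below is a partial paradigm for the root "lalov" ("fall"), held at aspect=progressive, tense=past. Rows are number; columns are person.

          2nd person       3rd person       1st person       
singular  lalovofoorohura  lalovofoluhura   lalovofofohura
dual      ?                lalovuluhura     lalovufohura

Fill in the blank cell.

Attach number dual -i → lalovi.
Attach person 2nd person -or → lalovior.
Attach aspect progressive -hur → laloviorhur.
Attach tense past -e → laloviorhure.
Apply vowel harmony: laloviorhure → lalovuorhura.
Apply epenthesis: lalovuorhura → lalovuorohura.

lalovuorohura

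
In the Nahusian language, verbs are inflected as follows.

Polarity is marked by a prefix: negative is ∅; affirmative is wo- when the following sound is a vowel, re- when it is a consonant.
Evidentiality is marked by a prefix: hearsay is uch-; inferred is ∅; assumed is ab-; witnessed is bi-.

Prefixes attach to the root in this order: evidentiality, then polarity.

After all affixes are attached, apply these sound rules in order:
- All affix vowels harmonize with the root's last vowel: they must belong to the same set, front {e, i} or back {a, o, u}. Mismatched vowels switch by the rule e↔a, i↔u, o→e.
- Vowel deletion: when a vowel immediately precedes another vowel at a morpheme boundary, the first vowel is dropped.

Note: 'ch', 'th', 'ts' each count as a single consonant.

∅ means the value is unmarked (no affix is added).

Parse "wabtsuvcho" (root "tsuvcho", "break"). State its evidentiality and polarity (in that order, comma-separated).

Segment: wo-ab-tsuvcho.
evidentiality: ab- → assumed.
polarity: wo/re- → affirmative.

assumed, affirmative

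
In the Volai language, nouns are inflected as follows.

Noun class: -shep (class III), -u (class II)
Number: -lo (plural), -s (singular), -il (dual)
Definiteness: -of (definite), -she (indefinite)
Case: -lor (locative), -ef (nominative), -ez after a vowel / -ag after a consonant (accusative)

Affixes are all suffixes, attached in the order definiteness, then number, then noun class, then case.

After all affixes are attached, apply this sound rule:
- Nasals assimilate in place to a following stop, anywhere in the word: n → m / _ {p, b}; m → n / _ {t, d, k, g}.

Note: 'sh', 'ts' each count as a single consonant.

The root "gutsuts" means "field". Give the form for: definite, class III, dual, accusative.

Attach definiteness definite -of → gutsutsof.
Attach number dual -il → gutsutsofil.
Attach noun class class III -shep → gutsutsofilshep.
Attach case accusative -ag (after consonant 'p') → gutsutsofilshepag.
Nasal assimilation: no change.

gutsutsofilshepag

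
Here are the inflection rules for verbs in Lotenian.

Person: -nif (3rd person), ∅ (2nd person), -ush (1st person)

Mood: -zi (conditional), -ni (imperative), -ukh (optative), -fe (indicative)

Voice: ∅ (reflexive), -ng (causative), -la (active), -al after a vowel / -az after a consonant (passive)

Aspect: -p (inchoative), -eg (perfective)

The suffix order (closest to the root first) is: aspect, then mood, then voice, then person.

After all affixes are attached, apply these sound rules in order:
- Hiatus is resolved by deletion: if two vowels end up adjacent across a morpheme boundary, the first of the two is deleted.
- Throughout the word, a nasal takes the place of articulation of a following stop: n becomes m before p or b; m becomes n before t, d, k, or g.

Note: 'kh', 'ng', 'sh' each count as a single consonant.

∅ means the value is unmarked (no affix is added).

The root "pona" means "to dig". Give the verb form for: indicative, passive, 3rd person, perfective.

ponegfalnif

Attach aspect perfective -eg → ponaeg.
Attach mood indicative -fe → ponaegfe.
Attach voice passive -al (after vowel 'e') → ponaegfeal.
Attach person 3rd person -nif → ponaegfealnif.
Apply vowel deletion: ponaegfealnif → ponegfalnif.
Nasal assimilation: no change.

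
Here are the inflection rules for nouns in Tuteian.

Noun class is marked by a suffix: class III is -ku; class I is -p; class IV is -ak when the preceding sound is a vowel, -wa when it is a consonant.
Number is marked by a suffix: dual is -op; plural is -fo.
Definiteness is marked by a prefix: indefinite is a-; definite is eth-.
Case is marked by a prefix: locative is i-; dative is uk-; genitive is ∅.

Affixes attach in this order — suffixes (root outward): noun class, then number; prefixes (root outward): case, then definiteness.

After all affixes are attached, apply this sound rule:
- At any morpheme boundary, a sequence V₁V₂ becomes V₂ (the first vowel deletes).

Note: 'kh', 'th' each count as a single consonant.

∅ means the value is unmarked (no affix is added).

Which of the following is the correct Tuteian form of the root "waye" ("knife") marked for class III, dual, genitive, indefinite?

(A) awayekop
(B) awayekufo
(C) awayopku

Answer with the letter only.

A

case = genitive: zero marking, form stays waye.
Attach definiteness indefinite a- → awaye.
Attach noun class class III -ku → awayeku.
Attach number dual -op → awayekuop.
Apply vowel deletion: awayekuop → awayekop.
So the correct form is awayekop, option (A).
(C) awayopku is wrong: it has the affixes in the wrong order.
(B) awayekufo is wrong: it uses plural instead of dual for number.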